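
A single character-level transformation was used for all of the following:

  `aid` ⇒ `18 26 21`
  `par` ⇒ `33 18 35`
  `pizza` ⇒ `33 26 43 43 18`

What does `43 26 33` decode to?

a is letter #1 and maps to 18: an offset of 17. The number is (letter's place in the alphabet, a=1) + 17.
Reversing it on 43 26 33: 43→(43−17)÷1=26=z, 26→(26−17)÷1=9=i, 33→(33−17)÷1=16=p.

zip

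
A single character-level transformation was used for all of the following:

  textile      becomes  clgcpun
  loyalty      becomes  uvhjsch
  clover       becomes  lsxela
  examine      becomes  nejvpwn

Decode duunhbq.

The shifts repeat in a cycle of length 3: positions 0,1,… shift by +9, +7, +9, then the pattern repeats.
Reversing it on duunhbq: d−9=u, u−7=n, u−9=l, n−9=e, h−7=a, b−9=s, q−9=h.

unleash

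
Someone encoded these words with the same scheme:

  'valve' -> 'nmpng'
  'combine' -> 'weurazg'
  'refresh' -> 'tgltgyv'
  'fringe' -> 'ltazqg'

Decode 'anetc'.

v(21)→n(13) and a(0)→m(12) fit y≡5x+12 (mod 26); the inverse of 5 mod 26 is 21. Each letter's alphabet position (a=0..z=25) is mapped through 5·x+12 mod 26 — an affine cipher.
Undoing it on anetc: a(0)→21·(0−12)≡8=i; n(13)→21·(13−12)≡21=v; e(4)→21·(4−12)≡14=o; t(19)→21·(19−12)≡17=r; c(2)→21·(2−12)≡24=y (all mod 26).

ivory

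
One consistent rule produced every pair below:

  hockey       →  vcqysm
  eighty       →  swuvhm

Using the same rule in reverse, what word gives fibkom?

runway

Compare letters: h→v is +14, o→c is +14, c→q is +14 — a constant shift. Every letter moves 14 places later in the alphabet, wrapping around z→a.
Undoing it on fibkom: f−14=r, i−14=u, b−14=n, k−14=w, o−14=a, m−14=y.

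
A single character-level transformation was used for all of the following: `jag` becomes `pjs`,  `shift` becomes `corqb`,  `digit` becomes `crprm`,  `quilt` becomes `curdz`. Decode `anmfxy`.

The output letters match the input read backwards, each shifted +9: jag reversed is gaj. Two steps: reverse the string, then apply a Caesar shift of +9.
Undoing it on anmfxy: shift back: a−9=r, n−9=e, m−9=d, f−9=w, x−9=o, y−9=p → redwop; then reverse → powder.

powder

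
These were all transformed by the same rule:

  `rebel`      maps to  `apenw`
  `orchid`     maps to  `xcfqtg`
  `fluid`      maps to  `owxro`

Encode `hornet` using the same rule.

Shifts by position in rebel: pos 0: r→a (+9), pos 1: e→p (+11), pos 2: b→e (+3), pos 3: e→n (+9), pos 4: l→w (+11) — repeating every 3. The shifts repeat in a cycle of length 3: positions 0,1,… shift by +9, +11, +3, then the pattern repeats.
On hornet: h+9=q, o+11=z, r+3=u, n+9=w, e+11=p, t+3=w.

qzuwpw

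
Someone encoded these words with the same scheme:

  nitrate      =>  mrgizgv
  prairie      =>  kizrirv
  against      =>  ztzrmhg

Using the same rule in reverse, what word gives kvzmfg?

Each pair mirrors across the alphabet (n↔m, i↔r, t↔g): positions sum to 25. Letters are reflected about the middle of the alphabet (position → 25−position): Atbash.
Reversing it on kvzmfg: k↔p, v↔e, z↔a, m↔n, f↔u, g↔t.

peanut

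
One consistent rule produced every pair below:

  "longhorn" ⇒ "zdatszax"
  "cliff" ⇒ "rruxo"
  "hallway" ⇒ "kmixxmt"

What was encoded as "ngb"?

pub

The output letters match the input read backwards, each shifted +12: longhorn reversed is nrohgnol. Two steps: reverse the string, then apply a Caesar shift of +12.
Reversing it on ngb: shift back: n−12=b, g−12=u, b−12=p → bup; then reverse → pub.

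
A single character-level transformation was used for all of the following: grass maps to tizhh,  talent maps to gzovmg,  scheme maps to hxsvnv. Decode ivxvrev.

receive

Letters are reflected about the middle of the alphabet (position → 25−position): Atbash.
Reversing it on ivxvrev: i↔r, v↔e, x↔c, v↔e, r↔i, e↔v, v↔e.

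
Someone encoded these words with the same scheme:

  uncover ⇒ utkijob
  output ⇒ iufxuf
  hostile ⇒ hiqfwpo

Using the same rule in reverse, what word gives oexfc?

empty

u(20)→u(20) and n(13)→t(19) fit y≡15x+6 (mod 26); the inverse of 15 mod 26 is 7. Each letter's alphabet position (a=0..z=25) is mapped through 15·x+6 mod 26 — an affine cipher.
Undoing it on oexfc: o(14)→7·(14−6)≡4=e; e(4)→7·(4−6)≡12=m; x(23)→7·(23−6)≡15=p; f(5)→7·(5−6)≡19=t; c(2)→7·(2−6)≡24=y (all mod 26).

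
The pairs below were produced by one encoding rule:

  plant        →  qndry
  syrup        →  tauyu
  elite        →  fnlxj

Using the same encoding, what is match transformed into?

ncwgm

In plant: p→q is +1, l→n is +2, a→d is +3, n→r is +4 — the shift increases by 1 each position. The shift increases by 1 at each position, starting from +1: 1, 2, 3, ….
Applying it to match: m+1=n, a+2=c, t+3=w, c+4=g, h+5=m.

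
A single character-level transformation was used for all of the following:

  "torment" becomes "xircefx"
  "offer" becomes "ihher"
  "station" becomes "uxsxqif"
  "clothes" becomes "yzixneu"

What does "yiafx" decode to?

t(19)→x(23) and o(14)→i(8) fit y≡3x+18 (mod 26); the inverse of 3 mod 26 is 9. Treating letters as 0–25, the rule is x ↦ 3x + 18 (mod 26).
Undoing it on yiafx: y(24)→9·(24−18)≡2=c; i(8)→9·(8−18)≡14=o; a(0)→9·(0−18)≡20=u; f(5)→9·(5−18)≡13=n; x(23)→9·(23−18)≡19=t (all mod 26).

count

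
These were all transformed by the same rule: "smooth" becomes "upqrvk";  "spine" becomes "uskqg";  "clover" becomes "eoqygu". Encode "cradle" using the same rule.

eucgnh

Shifts by position in smooth: pos 0: s→u (+2), pos 1: m→p (+3), pos 2: o→q (+2), pos 3: o→r (+3) — repeating every 2. A repeating key of period 2 is used — shifts +2, +3 over and over.
Applying it to cradle: c+2=e, r+3=u, a+2=c, d+3=g, l+2=n, e+3=h.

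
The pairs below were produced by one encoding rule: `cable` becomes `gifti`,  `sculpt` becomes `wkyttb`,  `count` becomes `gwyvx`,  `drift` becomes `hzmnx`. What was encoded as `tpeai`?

A repeating key of period 2 is used — shifts +4, +8 over and over.
Decoding tpeai: t−4=p, p−8=h, e−4=a, a−8=s, i−4=e.

phase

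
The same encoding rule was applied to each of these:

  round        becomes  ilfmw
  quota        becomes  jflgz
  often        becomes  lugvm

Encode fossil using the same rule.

ulhhro

Each pair mirrors across the alphabet (r↔i, o↔l, u↔f): positions sum to 25. This is the alphabet-reversal cipher (Atbash): a becomes z, b becomes y, etc.
Applying it to fossil: f↔u, o↔l, s↔h, s↔h, i↔r, l↔o.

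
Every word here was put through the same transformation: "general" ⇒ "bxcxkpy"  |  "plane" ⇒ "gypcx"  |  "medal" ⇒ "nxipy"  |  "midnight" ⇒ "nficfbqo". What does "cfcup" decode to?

ninja

g(6)→b(1) and e(4)→x(23) fit y≡15x+15 (mod 26); the inverse of 15 mod 26 is 7. Each letter's alphabet position (a=0..z=25) is mapped through 15·x+15 mod 26 — an affine cipher.
Reversing it on cfcup: c(2)→7·(2−15)≡13=n; f(5)→7·(5−15)≡8=i; c(2)→7·(2−15)≡13=n; u(20)→7·(20−15)≡9=j; p(15)→7·(15−15)≡0=a (all mod 26).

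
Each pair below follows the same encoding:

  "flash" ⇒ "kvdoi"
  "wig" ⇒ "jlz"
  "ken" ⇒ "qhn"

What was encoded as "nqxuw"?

trunk

Two steps: reverse the string, then apply a Caesar shift of +3.
Reversing it on nqxuw: shift back: n−3=k, q−3=n, x−3=u, u−3=r, w−3=t → knurt; then reverse → trunk.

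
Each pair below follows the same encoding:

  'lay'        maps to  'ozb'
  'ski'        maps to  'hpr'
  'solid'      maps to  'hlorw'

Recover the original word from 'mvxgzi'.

Each pair mirrors across the alphabet (l↔o, a↔z, y↔b): positions sum to 25. Each letter is replaced by its mirror in the alphabet: a↔z, b↔y, c↔x, and so on (the Atbash cipher).
Reversing it on mvxgzi: m↔n, v↔e, x↔c, g↔t, z↔a, i↔r.

nectar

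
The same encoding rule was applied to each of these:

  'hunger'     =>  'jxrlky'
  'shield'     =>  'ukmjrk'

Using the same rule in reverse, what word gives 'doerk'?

In hunger: h→j is +2, u→x is +3, n→r is +4, g→l is +5 — the shift increases by 1 each position. Letter i (0-indexed) is shifted by i+2, so successive shifts are 2, 3, 4, ….
Undoing it on doerk: d−2=b, o−3=l, e−4=a, r−5=m, k−6=e.

blame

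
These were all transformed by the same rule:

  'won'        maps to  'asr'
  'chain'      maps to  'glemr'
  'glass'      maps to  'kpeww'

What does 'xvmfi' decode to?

This is a Caesar cipher with shift 4.
Undoing it on xvmfi: x−4=t, v−4=r, m−4=i, f−4=b, i−4=e.

tribe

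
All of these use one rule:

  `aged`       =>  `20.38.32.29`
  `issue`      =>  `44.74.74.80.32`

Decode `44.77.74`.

a(#1)→20 and g(#7)→38: differences scale by 3, so n = 3·pos + 17. With a=1..z=26, the number is 3·pos + 17.
Reversing it on 44.77.74: 44→(44−17)÷3=9=i, 77→(77−17)÷3=20=t, 74→(74−17)÷3=19=s.

its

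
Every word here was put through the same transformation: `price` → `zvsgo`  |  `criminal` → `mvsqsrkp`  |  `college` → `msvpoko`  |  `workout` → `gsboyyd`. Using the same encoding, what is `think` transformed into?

Shifts by position in price: pos 0: p→z (+10), pos 1: r→v (+4), pos 2: i→s (+10), pos 3: c→g (+4) — repeating every 2. A repeating key of period 2 is used — shifts +10, +4 over and over.
On think: t+10=d, h+4=l, i+10=s, n+4=r, k+10=u.

dlsru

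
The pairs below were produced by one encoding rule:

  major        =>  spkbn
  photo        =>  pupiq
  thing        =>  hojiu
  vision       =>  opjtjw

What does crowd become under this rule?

expsd

The output letters match the input read backwards, each shifted +1: major reversed is rojam. The word is reversed, then every letter is shifted forward by 1.
On crowd: reverse → dworc; then shift: d+1=e, w+1=x, o+1=p, r+1=s, c+1=d.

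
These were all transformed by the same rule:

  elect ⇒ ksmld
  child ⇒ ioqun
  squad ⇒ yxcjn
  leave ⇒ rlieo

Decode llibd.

feast

The shift increases by 1 at each position, starting from +6: 6, 7, 8, ….
Decoding llibd: l−6=f, l−7=e, i−8=a, b−9=s, d−10=t.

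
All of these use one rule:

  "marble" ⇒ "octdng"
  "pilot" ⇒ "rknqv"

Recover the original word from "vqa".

It's a constant shift of +2 (ROT2).
Decoding vqa: v−2=t, q−2=o, a−2=y.

toy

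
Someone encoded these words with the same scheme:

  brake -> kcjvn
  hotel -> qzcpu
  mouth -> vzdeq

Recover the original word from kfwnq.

Shifts by position in brake: pos 0: b→k (+9), pos 1: r→c (+11), pos 2: a→j (+9), pos 3: k→v (+11) — repeating every 2. It's a Vigenère-style cipher with numeric key [9,11]: position i shifts by key[i mod 2].
Reversing it on kfwnq: k−9=b, f−11=u, w−9=n, n−11=c, q−9=h.

bunch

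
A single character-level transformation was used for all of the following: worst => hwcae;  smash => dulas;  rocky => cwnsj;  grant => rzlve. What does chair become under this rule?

Shifts by position in worst: pos 0: w→h (+11), pos 1: o→w (+8), pos 2: r→c (+11), pos 3: s→a (+8) — repeating every 2. It's a Vigenère-style cipher with numeric key [11,8]: position i shifts by key[i mod 2].
On chair: c+11=n, h+8=p, a+11=l, i+8=q, r+11=c.

nplqc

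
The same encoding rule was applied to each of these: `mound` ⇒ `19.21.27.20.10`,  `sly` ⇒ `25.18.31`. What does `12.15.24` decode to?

fir

Each letter is replaced by its alphabet position (a=1..z=26) + 6.
Decoding 12.15.24: 12→(12−6)÷1=6=f, 15→(15−6)÷1=9=i, 24→(24−6)÷1=18=r.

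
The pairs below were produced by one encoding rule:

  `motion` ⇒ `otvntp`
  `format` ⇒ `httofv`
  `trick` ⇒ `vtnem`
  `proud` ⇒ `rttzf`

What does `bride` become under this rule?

The shift depends on letter class: consonant m→o is +2, but vowel o→t is +5. Vowels shift forward by 5 and consonants shift forward by 2.
On bride: b(cons)+2=d, r(cons)+2=t, i(vowel)+5=n, d(cons)+2=f, e(vowel)+5=j.

dtnfj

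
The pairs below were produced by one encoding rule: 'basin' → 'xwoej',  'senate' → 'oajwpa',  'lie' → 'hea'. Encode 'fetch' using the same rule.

bapyd

It's a constant shift of +22 (ROT22).
On fetch: f+22=b, e+22=a, t+22=p, c+22=y, h+22=d.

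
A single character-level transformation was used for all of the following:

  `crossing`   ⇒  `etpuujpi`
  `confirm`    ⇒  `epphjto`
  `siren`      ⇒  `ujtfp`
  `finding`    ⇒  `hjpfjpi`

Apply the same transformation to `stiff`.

The shift depends on letter class: consonant c→e is +2, but vowel o→p is +1. Vowels shift forward by 1 and consonants shift forward by 2.
For stiff: s(cons)+2=u, t(cons)+2=v, i(vowel)+1=j, f(cons)+2=h, f(cons)+2=h.

uvjhh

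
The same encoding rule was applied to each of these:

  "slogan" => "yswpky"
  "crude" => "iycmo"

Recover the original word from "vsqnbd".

In slogan: s→y is +6, l→s is +7, o→w is +8, g→p is +9 — the shift increases by 1 each position. The shift increases by 1 at each position, starting from +6: 6, 7, 8, ….
Undoing it on vsqnbd: v−6=p, s−7=l, q−8=i, n−9=e, b−10=r, d−11=s.

pliers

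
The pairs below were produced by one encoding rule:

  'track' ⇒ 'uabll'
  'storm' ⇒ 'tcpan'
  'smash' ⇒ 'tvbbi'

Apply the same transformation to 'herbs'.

The shifts repeat in a cycle of length 2: positions 0,1,… shift by +1, +9, then the pattern repeats.
On herbs: h+1=i, e+9=n, r+1=s, b+9=k, s+1=t.

inskt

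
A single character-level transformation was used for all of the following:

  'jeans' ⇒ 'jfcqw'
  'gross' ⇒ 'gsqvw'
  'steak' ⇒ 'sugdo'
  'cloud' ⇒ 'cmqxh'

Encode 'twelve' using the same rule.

In jeans: j→j is +0, e→f is +1, a→c is +2, n→q is +3 — the shift increases by 1 each position. Letter i (0-indexed) is shifted by i+0, so successive shifts are 0, 1, 2, ….
Applying it to twelve: t+0=t, w+1=x, e+2=g, l+3=o, v+4=z, e+5=j.

txgozj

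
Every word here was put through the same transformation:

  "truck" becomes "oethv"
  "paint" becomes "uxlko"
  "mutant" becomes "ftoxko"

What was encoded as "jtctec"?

t(19)→o(14) and r(17)→e(4) fit y≡5x+23 (mod 26); the inverse of 5 mod 26 is 21. Treating letters as 0–25, the rule is x ↦ 5x + 23 (mod 26).
Reversing it on jtctec: j(9)→21·(9−23)≡18=s; t(19)→21·(19−23)≡20=u; c(2)→21·(2−23)≡1=b; t(19)→21·(19−23)≡20=u; e(4)→21·(4−23)≡17=r; c(2)→21·(2−23)≡1=b (all mod 26).

suburb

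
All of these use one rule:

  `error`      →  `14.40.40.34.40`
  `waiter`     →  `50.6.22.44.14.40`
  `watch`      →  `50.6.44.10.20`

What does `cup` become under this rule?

10.46.36

e(#5)→14 and r(#18)→40: differences scale by 2, so n = 2·pos + 4. The formula is n = 2×(alphabet index, a=1) + 4.
On cup: c=3→10, u=21→46, p=16→36.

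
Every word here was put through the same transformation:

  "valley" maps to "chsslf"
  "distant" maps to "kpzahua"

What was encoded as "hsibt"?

It's a constant shift of +7 (ROT7).
Undoing it on hsibt: h−7=a, s−7=l, i−7=b, b−7=u, t−7=m.

album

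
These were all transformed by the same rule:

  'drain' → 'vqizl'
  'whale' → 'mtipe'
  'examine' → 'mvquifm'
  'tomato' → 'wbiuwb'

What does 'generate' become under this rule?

mbizmvmo

Read the word backwards and shift each letter +8.
On generate: reverse → etareneg; then shift: e+8=m, t+8=b, a+8=i, r+8=z, e+8=m, n+8=v, e+8=m, g+8=o.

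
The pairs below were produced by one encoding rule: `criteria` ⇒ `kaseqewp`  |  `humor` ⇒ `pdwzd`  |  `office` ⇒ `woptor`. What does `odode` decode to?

guess

In criteria: c→k is +8, r→a is +9, i→s is +10, t→e is +11 — the shift increases by 1 each position. Letter i (0-indexed) is shifted by i+8, so successive shifts are 8, 9, 10, ….
Undoing it on odode: o−8=g, d−9=u, o−10=e, d−11=s, e−12=s.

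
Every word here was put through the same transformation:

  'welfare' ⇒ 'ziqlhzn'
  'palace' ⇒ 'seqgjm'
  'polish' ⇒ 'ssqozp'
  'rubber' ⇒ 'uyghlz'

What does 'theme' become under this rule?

wljsl

In welfare: w→z is +3, e→i is +4, l→q is +5, f→l is +6 — the shift increases by 1 each position. The shift increases by 1 at each position, starting from +3: 3, 4, 5, ….
Applying it to theme: t+3=w, h+4=l, e+5=j, m+6=s, e+7=l.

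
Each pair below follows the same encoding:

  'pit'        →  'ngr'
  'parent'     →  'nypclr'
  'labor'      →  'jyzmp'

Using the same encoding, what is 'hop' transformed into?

Compare letters: p→n is +24, i→g is +24, t→r is +24 — a constant shift. This is a Caesar cipher with shift 24.
Applying it to hop: h+24=f, o+24=m, p+24=n.

fmn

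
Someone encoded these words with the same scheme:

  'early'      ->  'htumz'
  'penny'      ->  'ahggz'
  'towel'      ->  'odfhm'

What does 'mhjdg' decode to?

lemon

e(4)→h(7) and a(0)→t(19) fit y≡23x+19 (mod 26); the inverse of 23 mod 26 is 17. This is an affine cipher: with a=0,…,z=25, each position x becomes (23x+19) mod 26.
Undoing it on mhjdg: m(12)→17·(12−19)≡11=l; h(7)→17·(7−19)≡4=e; j(9)→17·(9−19)≡12=m; d(3)→17·(3−19)≡14=o; g(6)→17·(6−19)≡13=n (all mod 26).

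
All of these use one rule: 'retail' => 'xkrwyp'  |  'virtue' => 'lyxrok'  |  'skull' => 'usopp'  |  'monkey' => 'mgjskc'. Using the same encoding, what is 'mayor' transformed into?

r(17)→x(23) and e(4)→k(10) fit y≡23x+22 (mod 26); the inverse of 23 mod 26 is 17. Each letter's alphabet position (a=0..z=25) is mapped through 23·x+22 mod 26 — an affine cipher.
On mayor: m(12)→23·12+22≡12=m; a(0)→23·0+22≡22=w; y(24)→23·24+22≡2=c; o(14)→23·14+22≡6=g; r(17)→23·17+22≡23=x (all mod 26).

mwcgx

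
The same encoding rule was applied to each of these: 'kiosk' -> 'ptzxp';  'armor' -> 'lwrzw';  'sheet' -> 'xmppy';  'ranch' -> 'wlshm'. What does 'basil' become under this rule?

glxtq

The shift depends on letter class: consonant k→p is +5, but vowel i→t is +11. Vowels shift forward by 11 and consonants shift forward by 5.
On basil: b(cons)+5=g, a(vowel)+11=l, s(cons)+5=x, i(vowel)+11=t, l(cons)+5=q.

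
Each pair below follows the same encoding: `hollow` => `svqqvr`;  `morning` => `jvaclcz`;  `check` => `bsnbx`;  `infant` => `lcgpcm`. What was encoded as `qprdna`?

h(7)→s(18) and o(14)→v(21) fit y≡19x+15 (mod 26); the inverse of 19 mod 26 is 11. This is an affine cipher: with a=0,…,z=25, each position x becomes (19x+15) mod 26.
Decoding qprdna: q(16)→11·(16−15)≡11=l; p(15)→11·(15−15)≡0=a; r(17)→11·(17−15)≡22=w; d(3)→11·(3−15)≡24=y; n(13)→11·(13−15)≡4=e; a(0)→11·(0−15)≡17=r (all mod 26).

lawyer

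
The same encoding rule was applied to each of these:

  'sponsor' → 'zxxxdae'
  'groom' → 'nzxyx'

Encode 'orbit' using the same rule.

vzkse

In sponsor: s→z is +7, p→x is +8, o→x is +9, n→x is +10 — the shift increases by 1 each position. Each letter shifts forward by (position + 7), i.e. 7, 8, 9, … — the shift grows by one for each successive letter.
On orbit: o+7=v, r+8=z, b+9=k, i+10=s, t+11=e.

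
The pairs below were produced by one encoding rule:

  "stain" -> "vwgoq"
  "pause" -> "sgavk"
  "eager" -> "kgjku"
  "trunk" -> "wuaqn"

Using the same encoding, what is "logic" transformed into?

oujof

The rule splits by letter class: vowels +6, consonants +3.
On logic: l(cons)+3=o, o(vowel)+6=u, g(cons)+3=j, i(vowel)+6=o, c(cons)+3=f.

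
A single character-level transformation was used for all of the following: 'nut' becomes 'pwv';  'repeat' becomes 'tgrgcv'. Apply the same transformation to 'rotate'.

tqvcvg

Each letter is shifted forward by 2 in the alphabet (a Caesar shift of +2).
Applying it to rotate: r+2=t, o+2=q, t+2=v, a+2=c, t+2=v, e+2=g.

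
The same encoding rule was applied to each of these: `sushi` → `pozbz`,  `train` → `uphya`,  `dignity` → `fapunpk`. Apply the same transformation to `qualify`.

fmpshbx

Read the word backwards and shift each letter +7.
For qualify: reverse → yfilauq; then shift: y+7=f, f+7=m, i+7=p, l+7=s, a+7=h, u+7=b, q+7=x.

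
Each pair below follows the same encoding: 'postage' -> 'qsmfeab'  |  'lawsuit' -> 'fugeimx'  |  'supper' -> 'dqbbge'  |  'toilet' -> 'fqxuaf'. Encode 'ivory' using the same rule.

The output letters match the input read backwards, each shifted +12: postage reversed is egatsop. The word is reversed, then every letter is shifted forward by 12.
For ivory: reverse → yrovi; then shift: y+12=k, r+12=d, o+12=a, v+12=h, i+12=u.

kdahu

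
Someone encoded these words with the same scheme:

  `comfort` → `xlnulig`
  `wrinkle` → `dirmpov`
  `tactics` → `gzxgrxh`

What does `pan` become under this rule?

This is the alphabet-reversal cipher (Atbash): a becomes z, b becomes y, etc.
Applying it to pan: p↔k, a↔z, n↔m.

kzm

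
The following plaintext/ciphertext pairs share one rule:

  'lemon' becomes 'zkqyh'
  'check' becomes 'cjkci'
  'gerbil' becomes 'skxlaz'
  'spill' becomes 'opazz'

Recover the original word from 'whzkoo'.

l(11)→z(25) and e(4)→k(10) fit y≡17x+20 (mod 26); the inverse of 17 mod 26 is 23. This is an affine cipher: with a=0,…,z=25, each position x becomes (17x+20) mod 26.
Undoing it on whzkoo: w(22)→23·(22−20)≡20=u; h(7)→23·(7−20)≡13=n; z(25)→23·(25−20)≡11=l; k(10)→23·(10−20)≡4=e; o(14)→23·(14−20)≡18=s; o(14)→23·(14−20)≡18=s (all mod 26).

unless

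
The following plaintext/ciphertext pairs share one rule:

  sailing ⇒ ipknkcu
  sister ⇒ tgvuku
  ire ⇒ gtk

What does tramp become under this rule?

The output letters match the input read backwards, each shifted +2: sailing reversed is gnilias. Read the word backwards and shift each letter +2.
On tramp: reverse → pmart; then shift: p+2=r, m+2=o, a+2=c, r+2=t, t+2=v.

roctv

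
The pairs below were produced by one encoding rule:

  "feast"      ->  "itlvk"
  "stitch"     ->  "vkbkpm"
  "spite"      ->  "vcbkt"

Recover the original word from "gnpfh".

f(5)→i(8) and e(4)→t(19) fit y≡15x+11 (mod 26); the inverse of 15 mod 26 is 7. Treating letters as 0–25, the rule is x ↦ 15x + 11 (mod 26).
Decoding gnpfh: g(6)→7·(6−11)≡17=r; n(13)→7·(13−11)≡14=o; p(15)→7·(15−11)≡2=c; f(5)→7·(5−11)≡10=k; h(7)→7·(7−11)≡24=y (all mod 26).

rocky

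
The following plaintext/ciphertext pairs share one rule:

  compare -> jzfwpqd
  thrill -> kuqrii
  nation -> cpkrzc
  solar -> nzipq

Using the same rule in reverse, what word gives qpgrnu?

c(2)→j(9) and o(14)→z(25) fit y≡23x+15 (mod 26); the inverse of 23 mod 26 is 17. Treating letters as 0–25, the rule is x ↦ 23x + 15 (mod 26).
Decoding qpgrnu: q(16)→17·(16−15)≡17=r; p(15)→17·(15−15)≡0=a; g(6)→17·(6−15)≡3=d; r(17)→17·(17−15)≡8=i; n(13)→17·(13−15)≡18=s; u(20)→17·(20−15)≡7=h (all mod 26).

radish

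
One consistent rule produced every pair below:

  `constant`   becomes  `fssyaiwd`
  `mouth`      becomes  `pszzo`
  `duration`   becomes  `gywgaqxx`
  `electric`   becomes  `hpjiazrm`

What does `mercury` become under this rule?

piwibzh

In constant: c→f is +3, o→s is +4, n→s is +5, s→y is +6 — the shift increases by 1 each position. Letter i (0-indexed) is shifted by i+3, so successive shifts are 3, 4, 5, ….
Applying it to mercury: m+3=p, e+4=i, r+5=w, c+6=i, u+7=b, r+8=z, y+9=h.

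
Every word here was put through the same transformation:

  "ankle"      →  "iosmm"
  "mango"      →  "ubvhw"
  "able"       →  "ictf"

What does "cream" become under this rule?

ksmbu

Shifts by position in ankle: pos 0: a→i (+8), pos 1: n→o (+1), pos 2: k→s (+8), pos 3: l→m (+1) — repeating every 2. The shifts repeat in a cycle of length 2: positions 0,1,… shift by +8, +1, then the pattern repeats.
On cream: c+8=k, r+1=s, e+8=m, a+1=b, m+8=u.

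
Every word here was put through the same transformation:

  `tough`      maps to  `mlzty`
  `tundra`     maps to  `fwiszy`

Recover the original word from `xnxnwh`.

The word is reversed, then every letter is shifted forward by 5.
Decoding xnxnwh: shift back: x−5=s, n−5=i, x−5=s, n−5=i, w−5=r, h−5=c → sisirc; then reverse → crisis.

crisis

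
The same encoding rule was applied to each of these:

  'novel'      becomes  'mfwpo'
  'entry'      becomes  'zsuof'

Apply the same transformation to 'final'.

mbojg

The output letters match the input read backwards, each shifted +1: novel reversed is levon. Read the word backwards and shift each letter +1.
On final: reverse → lanif; then shift: l+1=m, a+1=b, n+1=o, i+1=j, f+1=g.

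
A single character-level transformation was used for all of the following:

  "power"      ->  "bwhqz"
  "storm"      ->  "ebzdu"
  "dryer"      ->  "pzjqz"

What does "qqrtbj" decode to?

The shifts repeat in a cycle of length 3: positions 0,1,… shift by +12, +8, +11, then the pattern repeats.
Decoding qqrtbj: q−12=e, q−8=i, r−11=g, t−12=h, b−8=t, j−11=y.

eighty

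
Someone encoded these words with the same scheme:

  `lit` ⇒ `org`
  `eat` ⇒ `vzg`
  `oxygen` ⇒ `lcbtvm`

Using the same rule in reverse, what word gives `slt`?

hog

Each letter is replaced by its mirror in the alphabet: a↔z, b↔y, c↔x, and so on (the Atbash cipher).
Undoing it on slt: s↔h, l↔o, t↔g.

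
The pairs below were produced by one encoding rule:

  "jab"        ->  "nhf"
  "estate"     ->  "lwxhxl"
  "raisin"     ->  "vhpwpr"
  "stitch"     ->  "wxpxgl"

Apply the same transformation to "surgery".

wbvklvc

The shift depends on letter class: consonant j→n is +4, but vowel a→h is +7. The rule splits by letter class: vowels +7, consonants +4.
Applying it to surgery: s(cons)+4=w, u(vowel)+7=b, r(cons)+4=v, g(cons)+4=k, e(vowel)+7=l, r(cons)+4=v, y(cons)+4=c.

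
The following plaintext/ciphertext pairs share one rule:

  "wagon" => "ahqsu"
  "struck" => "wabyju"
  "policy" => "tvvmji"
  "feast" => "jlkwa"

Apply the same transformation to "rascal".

Shifts by position in wagon: pos 0: w→a (+4), pos 1: a→h (+7), pos 2: g→q (+10), pos 3: o→s (+4), pos 4: n→u (+7) — repeating every 3. A repeating key of period 3 is used — shifts +4, +7, +10 over and over.
For rascal: r+4=v, a+7=h, s+10=c, c+4=g, a+7=h, l+10=v.

vhcghv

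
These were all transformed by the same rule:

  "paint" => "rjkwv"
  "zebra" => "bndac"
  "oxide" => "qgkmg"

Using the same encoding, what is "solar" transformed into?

Shifts by position in paint: pos 0: p→r (+2), pos 1: a→j (+9), pos 2: i→k (+2), pos 3: n→w (+9) — repeating every 2. The shifts repeat in a cycle of length 2: positions 0,1,… shift by +2, +9, then the pattern repeats.
Applying it to solar: s+2=u, o+9=x, l+2=n, a+9=j, r+2=t.

uxnjt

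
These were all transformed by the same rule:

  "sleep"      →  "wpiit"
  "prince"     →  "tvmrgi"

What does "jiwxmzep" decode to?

Compare letters: s→w is +4, l→p is +4, e→i is +4 — a constant shift. It's a constant shift of +4 (ROT4).
Undoing it on jiwxmzep: j−4=f, i−4=e, w−4=s, x−4=t, m−4=i, z−4=v, e−4=a, p−4=l.

festival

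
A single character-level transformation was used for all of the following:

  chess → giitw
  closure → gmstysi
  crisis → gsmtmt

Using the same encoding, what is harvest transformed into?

Shifts by position in chess: pos 0: c→g (+4), pos 1: h→i (+1), pos 2: e→i (+4), pos 3: s→t (+1) — repeating every 2. The shifts repeat in a cycle of length 2: positions 0,1,… shift by +4, +1, then the pattern repeats.
Applying it to harvest: h+4=l, a+1=b, r+4=v, v+1=w, e+4=i, s+1=t, t+4=x.

lbvwitx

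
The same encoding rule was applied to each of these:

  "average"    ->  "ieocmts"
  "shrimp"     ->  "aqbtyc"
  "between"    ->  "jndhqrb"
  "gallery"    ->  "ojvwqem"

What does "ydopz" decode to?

queen

Letter i (0-indexed) is shifted by i+8, so successive shifts are 8, 9, 10, ….
Decoding ydopz: y−8=q, d−9=u, o−10=e, p−11=e, z−12=n.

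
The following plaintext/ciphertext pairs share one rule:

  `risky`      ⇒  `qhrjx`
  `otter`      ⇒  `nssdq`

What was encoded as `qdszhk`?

Compare letters: r→q is +25, i→h is +25, s→r is +25 — a constant shift. This is a Caesar cipher with shift 25.
Undoing it on qdszhk: q−25=r, d−25=e, s−25=t, z−25=a, h−25=i, k−25=l.

retail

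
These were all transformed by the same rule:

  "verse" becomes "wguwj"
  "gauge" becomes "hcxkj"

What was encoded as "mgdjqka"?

In verse: v→w is +1, e→g is +2, r→u is +3, s→w is +4 — the shift increases by 1 each position. Letter i (0-indexed) is shifted by i+1, so successive shifts are 1, 2, 3, ….
Undoing it on mgdjqka: m−1=l, g−2=e, d−3=a, j−4=f, q−5=l, k−6=e, a−7=t.

leaflet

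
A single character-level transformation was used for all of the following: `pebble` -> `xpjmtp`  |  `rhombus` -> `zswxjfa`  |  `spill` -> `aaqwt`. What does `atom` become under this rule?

iewx

Shifts by position in pebble: pos 0: p→x (+8), pos 1: e→p (+11), pos 2: b→j (+8), pos 3: b→m (+11) — repeating every 2. It's a Vigenère-style cipher with numeric key [8,11]: position i shifts by key[i mod 2].
For atom: a+8=i, t+11=e, o+8=w, m+11=x.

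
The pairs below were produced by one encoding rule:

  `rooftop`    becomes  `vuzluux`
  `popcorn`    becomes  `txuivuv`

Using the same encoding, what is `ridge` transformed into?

Two steps: reverse the string, then apply a Caesar shift of +6.
On ridge: reverse → egdir; then shift: e+6=k, g+6=m, d+6=j, i+6=o, r+6=x.

kmjox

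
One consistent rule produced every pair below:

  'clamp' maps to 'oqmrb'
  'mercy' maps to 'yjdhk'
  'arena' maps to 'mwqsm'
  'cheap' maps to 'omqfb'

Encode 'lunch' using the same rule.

Shifts by position in clamp: pos 0: c→o (+12), pos 1: l→q (+5), pos 2: a→m (+12), pos 3: m→r (+5) — repeating every 2. The shifts repeat in a cycle of length 2: positions 0,1,… shift by +12, +5, then the pattern repeats.
Applying it to lunch: l+12=x, u+5=z, n+12=z, c+5=h, h+12=t.

xzzht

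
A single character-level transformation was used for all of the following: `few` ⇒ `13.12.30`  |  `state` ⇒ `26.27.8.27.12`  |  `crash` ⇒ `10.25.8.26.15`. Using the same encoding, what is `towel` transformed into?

27.22.30.12.19

Each letter is replaced by its alphabet position (a=1..z=26) + 7.
On towel: t=20→27, o=15→22, w=23→30, e=5→12, l=12→19.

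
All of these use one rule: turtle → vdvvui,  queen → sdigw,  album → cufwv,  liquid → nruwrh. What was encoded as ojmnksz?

mailbox

Shifts by position in turtle: pos 0: t→v (+2), pos 1: u→d (+9), pos 2: r→v (+4), pos 3: t→v (+2), pos 4: l→u (+9), pos 5: e→i (+4) — repeating every 3. It's a Vigenère-style cipher with numeric key [2,9,4]: position i shifts by key[i mod 3].
Reversing it on ojmnksz: o−2=m, j−9=a, m−4=i, n−2=l, k−9=b, s−4=o, z−2=x.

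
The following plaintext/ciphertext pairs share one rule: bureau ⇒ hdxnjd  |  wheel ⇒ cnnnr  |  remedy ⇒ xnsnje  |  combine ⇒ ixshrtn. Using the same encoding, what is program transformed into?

The shift depends on letter class: consonant b→h is +6, but vowel u→d is +9. Vowels shift forward by 9 and consonants shift forward by 6.
For program: p(cons)+6=v, r(cons)+6=x, o(vowel)+9=x, g(cons)+6=m, r(cons)+6=x, a(vowel)+9=j, m(cons)+6=s.

vxxmxjs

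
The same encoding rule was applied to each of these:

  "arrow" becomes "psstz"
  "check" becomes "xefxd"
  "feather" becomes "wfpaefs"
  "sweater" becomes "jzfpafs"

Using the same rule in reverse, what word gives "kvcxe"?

a(0)→p(15) and r(17)→s(18) fit y≡17x+15 (mod 26); the inverse of 17 mod 26 is 23. Treating letters as 0–25, the rule is x ↦ 17x + 15 (mod 26).
Undoing it on kvcxe: k(10)→23·(10−15)≡15=p; v(21)→23·(21−15)≡8=i; c(2)→23·(2−15)≡13=n; x(23)→23·(23−15)≡2=c; e(4)→23·(4−15)≡7=h (all mod 26).

pinch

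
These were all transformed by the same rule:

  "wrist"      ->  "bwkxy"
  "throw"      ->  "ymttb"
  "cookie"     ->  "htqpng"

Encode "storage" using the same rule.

Shifts by position in wrist: pos 0: w→b (+5), pos 1: r→w (+5), pos 2: i→k (+2), pos 3: s→x (+5), pos 4: t→y (+5) — repeating every 3. It's a Vigenère-style cipher with numeric key [5,5,2]: position i shifts by key[i mod 3].
On storage: s+5=x, t+5=y, o+2=q, r+5=w, a+5=f, g+2=i, e+5=j.

xyqwfij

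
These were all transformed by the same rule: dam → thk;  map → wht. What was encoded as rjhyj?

The output letters match the input read backwards, each shifted +7: dam reversed is mad. The word is reversed, then every letter is shifted forward by 7.
Reversing it on rjhyj: shift back: r−7=k, j−7=c, h−7=a, y−7=r, j−7=c → kcarc; then reverse → crack.

crack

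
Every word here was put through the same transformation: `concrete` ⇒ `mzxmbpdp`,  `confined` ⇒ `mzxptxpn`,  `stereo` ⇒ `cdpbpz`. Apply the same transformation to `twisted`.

Two shifts are in play — +11 for a/e/i/o/u, +10 for every other letter.
Applying it to twisted: t(cons)+10=d, w(cons)+10=g, i(vowel)+11=t, s(cons)+10=c, t(cons)+10=d, e(vowel)+11=p, d(cons)+10=n.

dgtcdpn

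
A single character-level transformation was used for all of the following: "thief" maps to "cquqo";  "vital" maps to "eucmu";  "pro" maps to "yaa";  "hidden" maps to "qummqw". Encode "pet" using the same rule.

yqc

The shift depends on letter class: consonant t→c is +9, but vowel i→u is +12. Vowels shift forward by 12 and consonants shift forward by 9.
On pet: p(cons)+9=y, e(vowel)+12=q, t(cons)+9=c.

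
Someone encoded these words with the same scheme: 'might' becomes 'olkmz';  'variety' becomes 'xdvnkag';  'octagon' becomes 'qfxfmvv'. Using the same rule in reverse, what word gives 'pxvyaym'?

Letter i (0-indexed) is shifted by i+2, so successive shifts are 2, 3, 4, ….
Decoding pxvyaym: p−2=n, x−3=u, v−4=r, y−5=t, a−6=u, y−7=r, m−8=e.

nurture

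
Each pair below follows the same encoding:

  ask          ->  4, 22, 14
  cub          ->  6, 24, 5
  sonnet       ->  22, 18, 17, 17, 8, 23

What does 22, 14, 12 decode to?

ski

a is letter #1 and maps to 4: an offset of 3. Letters become their 1-based position plus 3 (so a→4, b→5, …).
Reversing it on 22, 14, 12: 22→(22−3)÷1=19=s, 14→(14−3)÷1=11=k, 12→(12−3)÷1=9=i.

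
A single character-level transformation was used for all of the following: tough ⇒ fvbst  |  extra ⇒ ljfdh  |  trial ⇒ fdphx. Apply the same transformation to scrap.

The shift depends on letter class: consonant t→f is +12, but vowel o→v is +7. The rule splits by letter class: vowels +7, consonants +12.
Applying it to scrap: s(cons)+12=e, c(cons)+12=o, r(cons)+12=d, a(vowel)+7=h, p(cons)+12=b.

eodhb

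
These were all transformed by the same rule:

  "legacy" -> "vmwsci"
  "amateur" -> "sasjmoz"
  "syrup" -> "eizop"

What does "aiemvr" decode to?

l(11)→v(21) and e(4)→m(12) fit y≡5x+18 (mod 26); the inverse of 5 mod 26 is 21. Each letter's alphabet position (a=0..z=25) is mapped through 5·x+18 mod 26 — an affine cipher.
Reversing it on aiemvr: a(0)→21·(0−18)≡12=m; i(8)→21·(8−18)≡24=y; e(4)→21·(4−18)≡18=s; m(12)→21·(12−18)≡4=e; v(21)→21·(21−18)≡11=l; r(17)→21·(17−18)≡5=f (all mod 26).

myself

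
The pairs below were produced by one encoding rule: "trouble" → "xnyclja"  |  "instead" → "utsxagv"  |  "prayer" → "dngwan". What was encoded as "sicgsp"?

Treating letters as 0–25, the rule is x ↦ 5x + 6 (mod 26).
Undoing it on sicgsp: s(18)→21·(18−6)≡18=s; i(8)→21·(8−6)≡16=q; c(2)→21·(2−6)≡20=u; g(6)→21·(6−6)≡0=a; s(18)→21·(18−6)≡18=s; p(15)→21·(15−6)≡7=h (all mod 26).

squash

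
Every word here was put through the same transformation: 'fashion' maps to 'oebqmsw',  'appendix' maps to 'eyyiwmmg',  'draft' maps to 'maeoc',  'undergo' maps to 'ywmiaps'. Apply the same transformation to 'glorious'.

The shift depends on letter class: consonant f→o is +9, but vowel a→e is +4. The rule splits by letter class: vowels +4, consonants +9.
For glorious: g(cons)+9=p, l(cons)+9=u, o(vowel)+4=s, r(cons)+9=a, i(vowel)+4=m, o(vowel)+4=s, u(vowel)+4=y, s(cons)+9=b.

pusamsyb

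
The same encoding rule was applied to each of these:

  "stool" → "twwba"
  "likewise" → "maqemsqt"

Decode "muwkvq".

The output letters match the input read backwards, each shifted +8: stool reversed is loots. The word is reversed, then every letter is shifted forward by 8.
Reversing it on muwkvq: shift back: m−8=e, u−8=m, w−8=o, k−8=c, v−8=n, q−8=i → emocni; then reverse → income.

income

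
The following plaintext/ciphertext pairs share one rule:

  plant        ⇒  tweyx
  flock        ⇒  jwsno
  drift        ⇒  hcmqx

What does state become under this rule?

It's a Vigenère-style cipher with numeric key [4,11]: position i shifts by key[i mod 2].
Applying it to state: s+4=w, t+11=e, a+4=e, t+11=e, e+4=i.

weeei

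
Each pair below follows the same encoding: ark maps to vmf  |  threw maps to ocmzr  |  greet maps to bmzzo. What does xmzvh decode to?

Compare letters: a→v is +21, r→m is +21, k→f is +21 — a constant shift. Each letter is shifted forward by 21 in the alphabet (a Caesar shift of +21).
Undoing it on xmzvh: x−21=c, m−21=r, z−21=e, v−21=a, h−21=m.

cream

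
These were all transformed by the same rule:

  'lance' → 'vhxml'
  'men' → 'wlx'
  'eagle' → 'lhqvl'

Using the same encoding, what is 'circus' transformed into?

mpbmbc

The shift depends on letter class: consonant l→v is +10, but vowel a→h is +7. The rule splits by letter class: vowels +7, consonants +10.
On circus: c(cons)+10=m, i(vowel)+7=p, r(cons)+10=b, c(cons)+10=m, u(vowel)+7=b, s(cons)+10=c.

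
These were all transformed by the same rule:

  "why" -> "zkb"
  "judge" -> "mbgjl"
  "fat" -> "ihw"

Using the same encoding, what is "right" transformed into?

upjkw

The shift depends on letter class: consonant w→z is +3, but vowel u→b is +7. Vowels shift forward by 7 and consonants shift forward by 3.
Applying it to right: r(cons)+3=u, i(vowel)+7=p, g(cons)+3=j, h(cons)+3=k, t(cons)+3=w.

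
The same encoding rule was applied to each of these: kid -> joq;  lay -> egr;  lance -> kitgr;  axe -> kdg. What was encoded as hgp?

jab

The output letters match the input read backwards, each shifted +6: kid reversed is dik. Read the word backwards and shift each letter +6.
Decoding hgp: shift back: h−6=b, g−6=a, p−6=j → baj; then reverse → jab.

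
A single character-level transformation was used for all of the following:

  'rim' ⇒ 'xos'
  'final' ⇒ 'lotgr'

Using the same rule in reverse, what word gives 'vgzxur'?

patrol

Every letter moves 6 places later in the alphabet, wrapping around z→a.
Reversing it on vgzxur: v−6=p, g−6=a, z−6=t, x−6=r, u−6=o, r−6=l.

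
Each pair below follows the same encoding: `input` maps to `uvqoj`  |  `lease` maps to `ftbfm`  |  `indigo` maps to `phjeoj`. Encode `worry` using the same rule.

The output letters match the input read backwards, each shifted +1: input reversed is tupni. The word is reversed, then every letter is shifted forward by 1.
On worry: reverse → yrrow; then shift: y+1=z, r+1=s, r+1=s, o+1=p, w+1=x.

zsspx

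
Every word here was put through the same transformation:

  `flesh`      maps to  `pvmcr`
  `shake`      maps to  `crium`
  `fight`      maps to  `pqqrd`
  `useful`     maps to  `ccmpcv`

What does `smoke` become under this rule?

The shift depends on letter class: consonant f→p is +10, but vowel e→m is +8. The rule splits by letter class: vowels +8, consonants +10.
For smoke: s(cons)+10=c, m(cons)+10=w, o(vowel)+8=w, k(cons)+10=u, e(vowel)+8=m.

cwwum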